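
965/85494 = 965/85494= 0.01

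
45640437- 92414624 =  - 46774187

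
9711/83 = 117= 117.00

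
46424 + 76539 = 122963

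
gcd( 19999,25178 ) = 1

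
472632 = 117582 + 355050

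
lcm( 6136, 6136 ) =6136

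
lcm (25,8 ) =200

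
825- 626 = 199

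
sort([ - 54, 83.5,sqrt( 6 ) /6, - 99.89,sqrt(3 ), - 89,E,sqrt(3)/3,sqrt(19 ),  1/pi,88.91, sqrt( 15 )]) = [-99.89, - 89,-54,1/pi,sqrt( 6 ) /6, sqrt( 3)/3, sqrt(3),E, sqrt(15 ),sqrt(19 ),83.5,88.91 ] 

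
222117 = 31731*7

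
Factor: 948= 2^2 * 3^1*79^1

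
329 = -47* (- 7)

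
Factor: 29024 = 2^5*907^1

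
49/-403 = - 1 + 354/403 = - 0.12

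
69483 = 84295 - 14812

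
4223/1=4223  =  4223.00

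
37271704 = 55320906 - 18049202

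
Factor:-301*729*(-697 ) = 152942013 = 3^6*7^1*17^1*41^1*43^1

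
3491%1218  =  1055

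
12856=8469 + 4387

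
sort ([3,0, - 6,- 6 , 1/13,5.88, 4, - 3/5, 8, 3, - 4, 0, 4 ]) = [ - 6,-6 , - 4, - 3/5, 0,0,  1/13, 3, 3,4, 4, 5.88, 8]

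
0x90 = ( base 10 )144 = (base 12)100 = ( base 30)4O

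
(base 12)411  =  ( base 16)24d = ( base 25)ne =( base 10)589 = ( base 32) id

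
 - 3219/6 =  - 537  +  1/2 = -536.50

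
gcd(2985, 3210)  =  15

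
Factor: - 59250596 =  -  2^2*29^1*73^1*6997^1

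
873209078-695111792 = 178097286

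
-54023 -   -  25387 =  - 28636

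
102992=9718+93274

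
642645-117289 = 525356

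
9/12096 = 1/1344 = 0.00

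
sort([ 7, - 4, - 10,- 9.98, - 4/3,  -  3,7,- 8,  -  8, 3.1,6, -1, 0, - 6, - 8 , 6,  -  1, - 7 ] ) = [ - 10, - 9.98, - 8,-8, - 8, - 7, - 6,  -  4,  -  3,  -  4/3,-1,  -  1,0, 3.1, 6, 6,7, 7 ] 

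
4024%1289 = 157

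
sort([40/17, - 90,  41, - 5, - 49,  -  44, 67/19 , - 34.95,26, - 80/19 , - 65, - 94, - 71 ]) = [ - 94, - 90, - 71 , - 65, - 49, - 44,-34.95 , - 5, - 80/19, 40/17, 67/19,26, 41 ]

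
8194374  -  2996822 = 5197552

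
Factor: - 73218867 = -3^1 * 23^1*1061143^1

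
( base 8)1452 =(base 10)810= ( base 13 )4A4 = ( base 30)r0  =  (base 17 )2db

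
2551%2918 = 2551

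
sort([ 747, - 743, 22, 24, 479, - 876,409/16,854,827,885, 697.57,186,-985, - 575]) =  [ - 985, - 876,- 743, - 575, 22, 24, 409/16, 186, 479,697.57, 747, 827, 854, 885]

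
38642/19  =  38642/19 = 2033.79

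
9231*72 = 664632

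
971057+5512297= 6483354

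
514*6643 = 3414502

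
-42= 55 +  - 97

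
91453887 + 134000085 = 225453972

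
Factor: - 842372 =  - 2^2*197^1 * 1069^1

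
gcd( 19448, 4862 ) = 4862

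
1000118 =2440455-1440337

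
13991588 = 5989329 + 8002259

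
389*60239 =23432971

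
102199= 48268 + 53931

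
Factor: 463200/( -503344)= - 2^1 * 3^1*5^2*163^(  -  1) = - 150/163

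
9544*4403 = 42022232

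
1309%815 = 494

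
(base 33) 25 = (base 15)4B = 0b1000111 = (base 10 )71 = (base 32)27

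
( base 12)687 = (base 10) 967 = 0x3C7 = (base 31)106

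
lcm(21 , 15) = 105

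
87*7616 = 662592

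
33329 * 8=266632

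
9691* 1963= 19023433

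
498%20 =18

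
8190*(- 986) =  - 8075340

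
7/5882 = 7/5882 = 0.00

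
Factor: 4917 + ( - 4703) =2^1*107^1 = 214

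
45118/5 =9023 + 3/5 = 9023.60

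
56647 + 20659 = 77306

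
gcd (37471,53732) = 707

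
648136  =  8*81017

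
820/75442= 410/37721 = 0.01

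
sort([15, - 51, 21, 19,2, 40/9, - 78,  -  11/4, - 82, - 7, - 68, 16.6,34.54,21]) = [ -82,-78, -68  ,-51,  -  7,-11/4,  2,40/9, 15,  16.6,19,21,  21,  34.54 ] 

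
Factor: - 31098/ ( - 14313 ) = 10366/4771 = 2^1*13^( - 1)*71^1*73^1*367^( - 1)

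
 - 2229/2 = -2229/2 = - 1114.50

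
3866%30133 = 3866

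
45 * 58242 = 2620890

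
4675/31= 4675/31  =  150.81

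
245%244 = 1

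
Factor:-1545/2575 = -3^1*5^( - 1 ) = - 3/5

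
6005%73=19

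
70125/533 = 70125/533 = 131.57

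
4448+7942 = 12390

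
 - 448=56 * (  -  8) 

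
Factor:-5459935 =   -  5^1*13^1*19^1*4421^1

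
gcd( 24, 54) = 6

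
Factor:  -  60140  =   - 2^2*5^1*31^1 *97^1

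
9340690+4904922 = 14245612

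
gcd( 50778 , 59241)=8463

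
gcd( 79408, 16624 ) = 16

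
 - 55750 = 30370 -86120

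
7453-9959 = -2506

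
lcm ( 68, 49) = 3332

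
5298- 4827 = 471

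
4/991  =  4/991 = 0.00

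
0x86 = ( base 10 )134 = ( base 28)4M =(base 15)8e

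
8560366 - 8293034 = 267332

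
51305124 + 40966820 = 92271944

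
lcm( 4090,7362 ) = 36810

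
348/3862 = 174/1931 =0.09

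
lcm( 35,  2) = 70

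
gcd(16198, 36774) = 2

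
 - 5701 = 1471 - 7172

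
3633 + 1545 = 5178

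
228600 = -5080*( - 45 ) 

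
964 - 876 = 88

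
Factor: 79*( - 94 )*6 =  - 44556 = -2^2*3^1* 47^1*79^1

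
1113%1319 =1113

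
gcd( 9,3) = 3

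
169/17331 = 169/17331 = 0.01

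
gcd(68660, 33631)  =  1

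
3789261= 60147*63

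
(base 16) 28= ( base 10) 40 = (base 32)18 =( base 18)24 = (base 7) 55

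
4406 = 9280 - 4874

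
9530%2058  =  1298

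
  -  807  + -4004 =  - 4811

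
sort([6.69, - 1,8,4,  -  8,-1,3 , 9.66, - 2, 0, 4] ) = [-8, - 2, - 1,-1 , 0,3, 4, 4, 6.69,8,9.66]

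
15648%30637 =15648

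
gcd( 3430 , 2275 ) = 35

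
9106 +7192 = 16298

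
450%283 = 167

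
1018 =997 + 21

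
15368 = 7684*2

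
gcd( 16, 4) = 4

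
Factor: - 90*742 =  -2^2*3^2*5^1*7^1* 53^1 = - 66780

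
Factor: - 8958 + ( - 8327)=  - 5^1*3457^1 = - 17285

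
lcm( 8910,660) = 17820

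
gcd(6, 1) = 1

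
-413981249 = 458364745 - 872345994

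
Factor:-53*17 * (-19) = 17^1*19^1*53^1 = 17119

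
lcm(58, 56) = 1624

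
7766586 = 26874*289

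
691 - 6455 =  - 5764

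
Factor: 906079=937^1*967^1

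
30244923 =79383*381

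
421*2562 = 1078602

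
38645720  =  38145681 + 500039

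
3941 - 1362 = 2579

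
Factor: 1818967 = 29^1*62723^1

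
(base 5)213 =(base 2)111010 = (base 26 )26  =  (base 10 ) 58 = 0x3a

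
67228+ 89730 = 156958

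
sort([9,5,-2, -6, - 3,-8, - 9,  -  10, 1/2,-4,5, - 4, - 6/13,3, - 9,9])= [ - 10, - 9,-9 ,- 8,-6 , - 4,-4 , - 3, - 2,  -  6/13, 1/2,3 , 5,  5,9, 9 ] 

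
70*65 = 4550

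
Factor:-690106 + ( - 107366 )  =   - 797472 = -2^5*3^3 *13^1 * 71^1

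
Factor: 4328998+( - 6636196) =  - 2307198 =- 2^1 * 3^1*384533^1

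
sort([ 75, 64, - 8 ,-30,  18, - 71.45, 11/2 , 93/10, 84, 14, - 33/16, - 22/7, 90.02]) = [ - 71.45 ,-30, - 8, - 22/7,-33/16,  11/2, 93/10, 14, 18, 64,  75,84,90.02 ]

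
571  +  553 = 1124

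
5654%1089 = 209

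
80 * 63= 5040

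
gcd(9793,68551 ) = 9793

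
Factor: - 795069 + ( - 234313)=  - 2^1*19^1*103^1*263^1 = -  1029382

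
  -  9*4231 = -38079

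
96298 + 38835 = 135133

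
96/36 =8/3 = 2.67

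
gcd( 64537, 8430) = 1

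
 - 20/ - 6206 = 10/3103 = 0.00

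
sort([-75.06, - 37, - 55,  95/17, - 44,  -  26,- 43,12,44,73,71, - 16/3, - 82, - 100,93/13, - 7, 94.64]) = [  -  100,-82, - 75.06, - 55, -44, - 43, - 37, - 26 ,  -  7, - 16/3, 95/17  ,  93/13,12,44,71,73,94.64]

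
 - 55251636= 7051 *( - 7836 ) 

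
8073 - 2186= 5887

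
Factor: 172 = 2^2*43^1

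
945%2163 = 945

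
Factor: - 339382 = - 2^1* 169691^1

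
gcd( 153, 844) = 1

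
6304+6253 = 12557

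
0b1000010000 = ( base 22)120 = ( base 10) 528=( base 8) 1020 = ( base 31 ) H1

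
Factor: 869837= 23^1*59^1*641^1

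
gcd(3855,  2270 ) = 5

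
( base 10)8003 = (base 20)1003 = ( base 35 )6IN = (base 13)3848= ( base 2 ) 1111101000011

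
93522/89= 93522/89  =  1050.81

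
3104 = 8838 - 5734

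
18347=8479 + 9868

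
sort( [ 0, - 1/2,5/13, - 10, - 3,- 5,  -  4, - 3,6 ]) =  [ - 10,-5 , - 4, - 3,-3,  -  1/2,0,5/13, 6]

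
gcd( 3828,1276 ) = 1276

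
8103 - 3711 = 4392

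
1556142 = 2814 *553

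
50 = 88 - 38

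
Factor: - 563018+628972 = 65954=   2^1*7^2*673^1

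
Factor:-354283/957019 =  - 7^( - 2) * 277^1* 1279^1*19531^( - 1)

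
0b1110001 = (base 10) 113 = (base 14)81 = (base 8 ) 161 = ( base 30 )3n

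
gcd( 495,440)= 55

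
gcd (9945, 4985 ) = 5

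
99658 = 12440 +87218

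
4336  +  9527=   13863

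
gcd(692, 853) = 1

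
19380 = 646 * 30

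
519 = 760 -241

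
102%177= 102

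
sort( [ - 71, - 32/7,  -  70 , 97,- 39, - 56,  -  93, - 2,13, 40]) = [  -  93, - 71, - 70, - 56,- 39, - 32/7, - 2,13,40,97]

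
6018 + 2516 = 8534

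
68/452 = 17/113 = 0.15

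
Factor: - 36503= - 173^1*211^1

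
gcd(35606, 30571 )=19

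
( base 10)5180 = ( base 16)143c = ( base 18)fhe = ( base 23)9i5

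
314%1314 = 314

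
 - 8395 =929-9324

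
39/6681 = 13/2227 = 0.01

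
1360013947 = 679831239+680182708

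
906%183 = 174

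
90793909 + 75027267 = 165821176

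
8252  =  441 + 7811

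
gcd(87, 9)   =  3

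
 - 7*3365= -23555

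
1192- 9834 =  - 8642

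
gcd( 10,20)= 10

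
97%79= 18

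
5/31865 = 1/6373 = 0.00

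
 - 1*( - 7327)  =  7327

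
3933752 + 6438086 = 10371838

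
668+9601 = 10269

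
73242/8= 9155  +  1/4 = 9155.25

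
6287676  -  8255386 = -1967710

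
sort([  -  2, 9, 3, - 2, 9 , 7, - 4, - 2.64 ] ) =[ - 4, - 2.64, - 2, - 2 , 3, 7, 9,9]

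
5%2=1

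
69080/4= 17270 = 17270.00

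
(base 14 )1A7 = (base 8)527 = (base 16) 157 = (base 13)205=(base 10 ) 343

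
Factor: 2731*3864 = 10552584 = 2^3*3^1*7^1*23^1*2731^1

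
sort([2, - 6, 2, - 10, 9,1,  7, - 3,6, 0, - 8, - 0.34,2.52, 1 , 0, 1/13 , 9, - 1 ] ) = [ - 10, - 8, - 6, - 3, - 1,-0.34, 0, 0, 1/13,1, 1, 2,2 , 2.52,  6, 7, 9, 9]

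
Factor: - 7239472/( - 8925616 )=7^( - 1)*223^1*2029^1 * 79693^(-1 ) = 452467/557851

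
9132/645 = 3044/215 = 14.16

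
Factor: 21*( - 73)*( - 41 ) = 62853=3^1*7^1*41^1*73^1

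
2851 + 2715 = 5566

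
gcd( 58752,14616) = 72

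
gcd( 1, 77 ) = 1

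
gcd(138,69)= 69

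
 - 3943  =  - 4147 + 204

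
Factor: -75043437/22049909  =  -10720491/3149987 = -3^1 *37^1*47^( - 1)* 67021^( - 1 )*96581^1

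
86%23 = 17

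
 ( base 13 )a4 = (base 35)3t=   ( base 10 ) 134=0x86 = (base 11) 112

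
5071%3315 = 1756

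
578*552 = 319056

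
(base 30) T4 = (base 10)874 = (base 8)1552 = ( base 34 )po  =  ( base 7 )2356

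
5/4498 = 5/4498 = 0.00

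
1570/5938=785/2969=0.26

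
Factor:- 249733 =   -  11^1 * 73^1*311^1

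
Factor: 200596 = 2^2 *11^1*47^1*97^1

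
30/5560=3/556 = 0.01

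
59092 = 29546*2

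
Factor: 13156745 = 5^1*7^2*83^1 * 647^1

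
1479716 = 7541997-6062281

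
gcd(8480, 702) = 2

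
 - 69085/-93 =69085/93= 742.85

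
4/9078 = 2/4539=0.00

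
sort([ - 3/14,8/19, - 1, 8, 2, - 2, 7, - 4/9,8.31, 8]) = [ - 2, - 1, - 4/9, - 3/14,8/19, 2, 7, 8, 8, 8.31 ]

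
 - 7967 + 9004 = 1037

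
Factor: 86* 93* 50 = 399900 = 2^2*3^1*5^2*31^1* 43^1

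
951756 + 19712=971468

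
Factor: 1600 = 2^6*5^2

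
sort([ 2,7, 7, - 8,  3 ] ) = [ - 8,2,3,7,7] 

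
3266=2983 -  - 283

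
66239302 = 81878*809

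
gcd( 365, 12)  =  1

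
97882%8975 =8132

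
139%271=139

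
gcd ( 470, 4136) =94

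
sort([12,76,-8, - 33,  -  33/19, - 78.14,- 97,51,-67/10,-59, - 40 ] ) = [ - 97, - 78.14,  -  59, - 40,- 33 , - 8, -67/10,  -  33/19,12 , 51, 76 ]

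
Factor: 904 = 2^3*113^1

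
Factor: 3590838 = 2^1*3^3*29^1 *2293^1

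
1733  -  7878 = -6145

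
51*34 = 1734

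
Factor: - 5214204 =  - 2^2*3^2*144839^1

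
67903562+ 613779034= 681682596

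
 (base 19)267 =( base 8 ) 1513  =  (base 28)123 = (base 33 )pi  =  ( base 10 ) 843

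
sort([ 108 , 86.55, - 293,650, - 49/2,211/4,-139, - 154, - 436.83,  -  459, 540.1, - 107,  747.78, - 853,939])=[-853, - 459, - 436.83, - 293,-154,-139, - 107, - 49/2,211/4,86.55,108,  540.1,650, 747.78,  939]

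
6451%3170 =111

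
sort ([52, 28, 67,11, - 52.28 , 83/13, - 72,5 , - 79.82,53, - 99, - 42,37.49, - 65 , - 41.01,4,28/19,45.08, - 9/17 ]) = [ - 99,  -  79.82, - 72,- 65, - 52.28,  -  42, - 41.01, - 9/17, 28/19,  4, 5,83/13, 11,28, 37.49,45.08,52,53,67]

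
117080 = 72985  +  44095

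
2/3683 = 2/3683 = 0.00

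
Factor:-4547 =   -  4547^1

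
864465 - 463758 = 400707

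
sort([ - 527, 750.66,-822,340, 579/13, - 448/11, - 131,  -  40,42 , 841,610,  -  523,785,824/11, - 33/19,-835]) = [ - 835, - 822, - 527, - 523,  -  131, - 448/11 ,-40,-33/19, 42,579/13,824/11,340, 610,750.66,785,841] 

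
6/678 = 1/113 =0.01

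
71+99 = 170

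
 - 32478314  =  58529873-91008187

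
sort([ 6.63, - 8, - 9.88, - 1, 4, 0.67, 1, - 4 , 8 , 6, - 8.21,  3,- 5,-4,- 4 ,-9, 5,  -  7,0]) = [ - 9.88, - 9, - 8.21,  -  8 , - 7, - 5, - 4, - 4, -4, - 1, 0,0.67, 1, 3,4, 5,6 , 6.63  ,  8 ] 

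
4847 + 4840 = 9687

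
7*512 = 3584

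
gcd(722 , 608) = 38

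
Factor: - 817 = -19^1*43^1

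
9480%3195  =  3090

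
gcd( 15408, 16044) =12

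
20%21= 20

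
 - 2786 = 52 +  - 2838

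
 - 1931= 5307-7238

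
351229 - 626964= - 275735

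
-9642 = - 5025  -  4617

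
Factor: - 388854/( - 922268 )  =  2^ ( - 1)*3^3*19^1*379^1*230567^( - 1) = 194427/461134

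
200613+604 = 201217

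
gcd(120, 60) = 60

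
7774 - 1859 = 5915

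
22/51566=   11/25783= 0.00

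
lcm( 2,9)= 18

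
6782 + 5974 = 12756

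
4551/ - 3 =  - 1517  +  0/1 = - 1517.00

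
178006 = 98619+79387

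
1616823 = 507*3189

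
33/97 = 33/97 = 0.34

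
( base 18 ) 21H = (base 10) 683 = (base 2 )1010101011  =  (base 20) 1E3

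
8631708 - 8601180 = 30528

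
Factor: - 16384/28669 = - 2^14 * 28669^ ( - 1)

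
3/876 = 1/292 =0.00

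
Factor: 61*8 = 488 = 2^3*61^1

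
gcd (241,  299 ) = 1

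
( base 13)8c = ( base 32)3K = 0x74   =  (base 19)62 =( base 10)116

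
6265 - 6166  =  99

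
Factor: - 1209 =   -  3^1 * 13^1 * 31^1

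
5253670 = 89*59030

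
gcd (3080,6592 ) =8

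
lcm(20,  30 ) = 60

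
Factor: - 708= - 2^2 * 3^1*59^1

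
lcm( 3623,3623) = 3623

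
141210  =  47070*3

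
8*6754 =54032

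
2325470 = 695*3346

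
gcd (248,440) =8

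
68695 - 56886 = 11809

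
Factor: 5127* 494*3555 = 9003883590 =2^1*3^3  *5^1*13^1*19^1*79^1 * 1709^1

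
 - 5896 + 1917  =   - 3979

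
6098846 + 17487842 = 23586688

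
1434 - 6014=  - 4580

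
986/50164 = 493/25082 = 0.02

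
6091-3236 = 2855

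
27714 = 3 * 9238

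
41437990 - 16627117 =24810873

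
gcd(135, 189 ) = 27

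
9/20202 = 3/6734=0.00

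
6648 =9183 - 2535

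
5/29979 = 5/29979 =0.00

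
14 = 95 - 81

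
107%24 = 11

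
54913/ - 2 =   -  27457 + 1/2  =  - 27456.50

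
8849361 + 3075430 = 11924791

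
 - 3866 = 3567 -7433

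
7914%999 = 921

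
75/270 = 5/18 = 0.28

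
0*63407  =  0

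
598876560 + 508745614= 1107622174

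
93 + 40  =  133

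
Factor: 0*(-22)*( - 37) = 0^1=0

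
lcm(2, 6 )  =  6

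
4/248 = 1/62 = 0.02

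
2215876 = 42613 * 52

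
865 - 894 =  - 29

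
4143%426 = 309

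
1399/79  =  17+56/79 = 17.71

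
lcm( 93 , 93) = 93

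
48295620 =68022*710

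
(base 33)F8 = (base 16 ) 1F7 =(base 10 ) 503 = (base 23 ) LK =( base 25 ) K3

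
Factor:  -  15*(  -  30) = 2^1*3^2*5^2 = 450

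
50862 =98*519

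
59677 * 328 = 19574056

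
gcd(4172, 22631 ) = 7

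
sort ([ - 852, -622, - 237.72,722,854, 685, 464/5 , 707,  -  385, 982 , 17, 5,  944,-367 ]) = [-852, - 622, - 385, - 367  ,- 237.72 , 5,17 , 464/5  ,  685,707,722, 854,944,982]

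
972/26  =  37 + 5/13=37.38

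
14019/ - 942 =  - 4673/314 = - 14.88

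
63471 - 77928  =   - 14457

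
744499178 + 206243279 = 950742457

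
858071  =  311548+546523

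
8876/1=8876 = 8876.00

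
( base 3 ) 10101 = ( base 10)91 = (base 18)51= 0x5b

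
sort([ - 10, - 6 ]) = [  -  10 ,-6]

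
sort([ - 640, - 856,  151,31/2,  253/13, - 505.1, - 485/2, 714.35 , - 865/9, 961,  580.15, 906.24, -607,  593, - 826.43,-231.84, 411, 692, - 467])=[ -856,-826.43 , - 640, - 607, - 505.1, - 467, - 485/2, -231.84,- 865/9, 31/2, 253/13,151,411, 580.15, 593, 692,714.35,906.24,961]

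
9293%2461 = 1910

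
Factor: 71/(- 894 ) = - 2^( - 1) * 3^ ( - 1 ) * 71^1*149^( - 1) 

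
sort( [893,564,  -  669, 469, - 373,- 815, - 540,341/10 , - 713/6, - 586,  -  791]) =[ - 815, - 791, - 669, - 586,-540,-373, - 713/6, 341/10,469,  564 , 893 ] 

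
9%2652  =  9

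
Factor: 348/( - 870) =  - 2/5 = - 2^1*5^( - 1 ) 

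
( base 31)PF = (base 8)1426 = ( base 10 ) 790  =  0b1100010110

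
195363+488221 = 683584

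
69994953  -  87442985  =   - 17448032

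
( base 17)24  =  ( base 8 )46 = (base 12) 32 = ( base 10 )38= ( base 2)100110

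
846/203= 4 + 34/203 = 4.17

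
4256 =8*532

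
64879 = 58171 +6708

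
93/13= 7+2/13 = 7.15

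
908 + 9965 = 10873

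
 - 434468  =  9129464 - 9563932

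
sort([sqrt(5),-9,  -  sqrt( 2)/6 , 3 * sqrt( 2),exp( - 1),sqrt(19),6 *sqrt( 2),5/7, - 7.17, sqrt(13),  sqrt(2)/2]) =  [- 9, - 7.17 ,-sqrt( 2) /6,exp( - 1),sqrt( 2)/2, 5/7, sqrt(5),  sqrt( 13) , 3 * sqrt( 2),sqrt(19) , 6 * sqrt ( 2)]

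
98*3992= 391216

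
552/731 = 552/731= 0.76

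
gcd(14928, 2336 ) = 16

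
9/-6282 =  - 1 + 697/698  =  - 0.00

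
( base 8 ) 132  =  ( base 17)55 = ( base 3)10100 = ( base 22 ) 42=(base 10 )90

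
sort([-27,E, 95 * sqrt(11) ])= [ - 27, E, 95*sqrt( 11 ) ] 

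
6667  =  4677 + 1990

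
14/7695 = 14/7695 =0.00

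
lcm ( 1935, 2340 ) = 100620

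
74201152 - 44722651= 29478501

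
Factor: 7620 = 2^2*3^1*5^1 * 127^1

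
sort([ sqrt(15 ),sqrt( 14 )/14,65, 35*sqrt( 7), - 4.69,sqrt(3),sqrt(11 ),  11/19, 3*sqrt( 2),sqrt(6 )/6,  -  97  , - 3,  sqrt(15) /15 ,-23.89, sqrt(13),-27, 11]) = [-97, - 27 , - 23.89 , -4.69,  -  3,sqrt(15 )/15, sqrt(14 ) /14, sqrt( 6)/6,  11/19, sqrt( 3 ),sqrt(11) , sqrt(13 ), sqrt( 15 ),  3*sqrt ( 2 ),  11,65, 35*sqrt(7) ] 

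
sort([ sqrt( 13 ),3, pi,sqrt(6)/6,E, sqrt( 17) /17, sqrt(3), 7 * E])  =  [ sqrt( 17)/17,sqrt( 6 ) /6, sqrt( 3), E, 3, pi, sqrt(13), 7*E]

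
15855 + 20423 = 36278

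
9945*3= 29835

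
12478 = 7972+4506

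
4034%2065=1969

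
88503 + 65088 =153591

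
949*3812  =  3617588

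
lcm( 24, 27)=216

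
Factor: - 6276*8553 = - 2^2 * 3^2 * 523^1*2851^1 = - 53678628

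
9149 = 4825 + 4324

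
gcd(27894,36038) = 2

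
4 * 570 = 2280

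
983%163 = 5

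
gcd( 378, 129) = 3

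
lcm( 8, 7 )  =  56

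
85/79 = 85/79 = 1.08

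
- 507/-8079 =169/2693 =0.06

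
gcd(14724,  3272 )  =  1636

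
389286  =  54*7209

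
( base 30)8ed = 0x1dd1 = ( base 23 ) E9K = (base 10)7633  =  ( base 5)221013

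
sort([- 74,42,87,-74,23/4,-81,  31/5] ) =[  -  81,-74,-74, 23/4, 31/5,42,87 ]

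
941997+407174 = 1349171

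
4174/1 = 4174 = 4174.00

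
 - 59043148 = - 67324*877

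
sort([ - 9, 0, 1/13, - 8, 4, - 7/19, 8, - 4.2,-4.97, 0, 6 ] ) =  [  -  9, - 8,-4.97, - 4.2,  -  7/19, 0,0,1/13, 4,6, 8 ] 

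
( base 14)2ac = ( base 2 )1000100000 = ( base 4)20200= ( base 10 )544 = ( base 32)H0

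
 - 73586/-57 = 1290 + 56/57 = 1290.98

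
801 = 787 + 14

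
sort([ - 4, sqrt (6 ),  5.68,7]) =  [ - 4, sqrt(6 ),5.68,7 ]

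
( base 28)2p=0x51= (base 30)2l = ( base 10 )81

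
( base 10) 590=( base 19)1C1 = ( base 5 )4330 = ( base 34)HC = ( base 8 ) 1116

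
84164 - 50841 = 33323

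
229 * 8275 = 1894975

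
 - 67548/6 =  - 11258 = - 11258.00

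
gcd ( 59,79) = 1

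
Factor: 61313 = 7^1*19^1*461^1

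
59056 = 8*7382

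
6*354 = 2124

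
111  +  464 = 575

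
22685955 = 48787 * 465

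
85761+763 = 86524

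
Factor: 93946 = 2^1*107^1*439^1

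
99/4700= 99/4700 =0.02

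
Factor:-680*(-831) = 2^3*3^1*5^1*17^1*277^1 = 565080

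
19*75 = 1425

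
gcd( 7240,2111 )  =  1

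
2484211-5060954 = -2576743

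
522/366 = 1 + 26/61  =  1.43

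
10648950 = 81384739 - 70735789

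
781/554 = 781/554=1.41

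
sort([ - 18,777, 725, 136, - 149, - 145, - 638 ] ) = [-638, - 149, - 145,-18, 136,  725, 777 ] 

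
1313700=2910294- 1596594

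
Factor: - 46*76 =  - 3496 = - 2^3 *19^1*23^1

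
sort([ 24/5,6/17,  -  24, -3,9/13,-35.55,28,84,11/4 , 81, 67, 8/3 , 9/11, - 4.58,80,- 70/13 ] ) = [  -  35.55,  -  24,-70/13, - 4.58, - 3,6/17, 9/13 , 9/11,  8/3,11/4, 24/5,28,  67, 80, 81,84]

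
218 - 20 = 198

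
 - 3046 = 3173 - 6219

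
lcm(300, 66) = 3300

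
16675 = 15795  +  880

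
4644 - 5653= - 1009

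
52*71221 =3703492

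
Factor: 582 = 2^1 * 3^1 * 97^1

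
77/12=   77/12 = 6.42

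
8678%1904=1062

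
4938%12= 6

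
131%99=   32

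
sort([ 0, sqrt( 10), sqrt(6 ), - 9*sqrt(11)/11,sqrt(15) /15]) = [- 9 * sqrt ( 11 )/11, 0,sqrt( 15)/15,sqrt( 6 ), sqrt( 10)] 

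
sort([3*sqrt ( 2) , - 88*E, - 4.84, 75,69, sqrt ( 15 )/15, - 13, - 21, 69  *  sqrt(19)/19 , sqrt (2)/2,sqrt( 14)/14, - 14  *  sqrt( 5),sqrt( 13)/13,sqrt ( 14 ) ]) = [ - 88*E, - 14*sqrt( 5), - 21, - 13, - 4.84, sqrt( 15 )/15, sqrt( 14 )/14, sqrt( 13)/13, sqrt (2)/2, sqrt( 14 ),3*sqrt ( 2) , 69 * sqrt( 19) /19, 69,75]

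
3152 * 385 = 1213520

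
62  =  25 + 37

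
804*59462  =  47807448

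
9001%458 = 299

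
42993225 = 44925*957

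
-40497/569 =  - 40497/569 = - 71.17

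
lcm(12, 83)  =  996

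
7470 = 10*747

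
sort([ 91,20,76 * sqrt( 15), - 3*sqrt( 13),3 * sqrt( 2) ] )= [ - 3*sqrt( 13 ),3*sqrt( 2),20,91,76*sqrt( 15 )]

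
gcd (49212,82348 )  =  4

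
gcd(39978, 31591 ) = 1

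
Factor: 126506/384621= 2^1*3^ ( - 1)*41^( - 1 )*43^1*53^( - 1)*59^(-1)*1471^1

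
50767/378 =134 + 115/378  =  134.30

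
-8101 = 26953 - 35054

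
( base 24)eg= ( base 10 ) 352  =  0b101100000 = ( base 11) 2A0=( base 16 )160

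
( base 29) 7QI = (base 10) 6659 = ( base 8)15003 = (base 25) AG9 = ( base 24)BDB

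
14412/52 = 277 + 2/13 =277.15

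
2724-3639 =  - 915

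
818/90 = 409/45= 9.09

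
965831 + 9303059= 10268890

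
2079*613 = 1274427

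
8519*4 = 34076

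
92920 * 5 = 464600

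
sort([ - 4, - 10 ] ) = [ - 10 ,-4]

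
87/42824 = 87/42824= 0.00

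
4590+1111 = 5701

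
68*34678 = 2358104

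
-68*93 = -6324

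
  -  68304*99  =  -6762096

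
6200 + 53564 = 59764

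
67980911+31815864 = 99796775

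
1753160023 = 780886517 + 972273506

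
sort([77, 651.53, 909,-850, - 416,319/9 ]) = [ -850, -416, 319/9,77,651.53, 909]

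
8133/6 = 2711/2 = 1355.50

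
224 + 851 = 1075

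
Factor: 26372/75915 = 2^2*3^( - 2)*5^(-1 )*7^ (-1)*19^1*241^( - 1)*347^1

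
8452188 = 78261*108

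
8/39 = 8/39  =  0.21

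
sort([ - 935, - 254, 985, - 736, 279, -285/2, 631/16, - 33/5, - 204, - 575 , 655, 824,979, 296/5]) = [  -  935, - 736,-575, - 254, - 204,-285/2, - 33/5, 631/16, 296/5, 279, 655 , 824, 979, 985]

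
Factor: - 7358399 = -17^1*432847^1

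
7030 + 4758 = 11788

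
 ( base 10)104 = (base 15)6E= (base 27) 3n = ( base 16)68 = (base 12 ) 88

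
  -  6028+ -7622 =  -  13650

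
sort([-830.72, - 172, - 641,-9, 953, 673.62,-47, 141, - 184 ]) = [-830.72, - 641, -184,-172, - 47,-9,141,673.62, 953]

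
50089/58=50089/58 = 863.60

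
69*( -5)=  - 345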